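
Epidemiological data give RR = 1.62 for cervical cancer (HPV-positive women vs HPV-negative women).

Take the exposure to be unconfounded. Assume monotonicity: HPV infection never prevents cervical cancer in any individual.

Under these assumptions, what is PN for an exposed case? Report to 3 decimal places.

Under exogeneity and monotonicity, PN = (RR − 1) / RR = 1 − 1/RR.
PN = (1.62 − 1) / 1.62 = 0.62 / 1.62 ≈ 0.3827

PN ≈ 0.383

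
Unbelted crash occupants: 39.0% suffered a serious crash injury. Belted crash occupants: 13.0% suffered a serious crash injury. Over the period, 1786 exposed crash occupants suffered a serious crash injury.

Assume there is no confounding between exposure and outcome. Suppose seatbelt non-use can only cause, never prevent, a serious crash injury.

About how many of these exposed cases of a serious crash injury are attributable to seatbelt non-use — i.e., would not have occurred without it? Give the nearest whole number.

p₁ = 0.39, p₀ = 0.13.
PN = (p₁ − p₀)/p₁ = (0.39 − 0.13) / 0.39 ≈ 0.66667.
Attributable cases ≈ PN × (exposed cases) = 0.66667 × 1786 ≈ 1190.67.

about 1191 cases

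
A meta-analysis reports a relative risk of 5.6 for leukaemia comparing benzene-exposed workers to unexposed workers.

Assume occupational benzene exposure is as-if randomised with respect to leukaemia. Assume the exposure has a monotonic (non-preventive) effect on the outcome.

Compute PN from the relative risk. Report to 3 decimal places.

PN ≈ 0.821

Under exogeneity and monotonicity, PN = (RR − 1) / RR = 1 − 1/RR.
PN = (5.6 − 1) / 5.6 = 4.6 / 5.6 ≈ 0.8214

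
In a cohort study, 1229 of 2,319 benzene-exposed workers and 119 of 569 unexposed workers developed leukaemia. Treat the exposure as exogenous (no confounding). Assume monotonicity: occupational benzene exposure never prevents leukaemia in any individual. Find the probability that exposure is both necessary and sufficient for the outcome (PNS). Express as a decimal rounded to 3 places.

PNS ≈ 0.321

p₁ = P(outcome | exposed) = 1229/2319 = 0.52997
p₀ = P(outcome | unexposed) = 119/569 = 0.20914
Under exogeneity and monotonicity, PNS = p₁ − p₀.
PNS = 0.52997 − 0.20914 = 0.32083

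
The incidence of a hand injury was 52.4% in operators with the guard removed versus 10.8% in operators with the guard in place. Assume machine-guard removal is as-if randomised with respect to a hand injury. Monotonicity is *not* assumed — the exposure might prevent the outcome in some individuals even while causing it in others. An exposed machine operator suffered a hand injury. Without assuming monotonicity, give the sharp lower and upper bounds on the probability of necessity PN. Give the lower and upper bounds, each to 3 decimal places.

p₁ = 0.524, p₀ = 0.108.
Under exogeneity alone the bounds on PN are max{0,(p₁−p₀)/p₁} ≤ PN ≤ min{1,(1−p₀)/p₁}.
  lower = (p₁ − p₀)/p₁ = 0.416 / 0.524 ≈ 0.7939
  upper = min{1, (1 − p₀)/p₁} = 0.892 / 0.524 ≈ 1.7023 → capped at 1

0.794 ≤ PN ≤ 1.000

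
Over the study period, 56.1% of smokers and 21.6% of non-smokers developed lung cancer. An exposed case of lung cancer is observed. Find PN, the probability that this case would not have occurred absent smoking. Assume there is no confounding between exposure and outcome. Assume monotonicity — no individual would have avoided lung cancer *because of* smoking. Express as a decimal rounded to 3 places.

p₁ = 0.561, p₀ = 0.216.
Under exogeneity and monotonicity, PN = (p₁ − p₀) / p₁.
PN = (0.561 − 0.216) / 0.561 = 0.345 / 0.561 ≈ 0.6150

PN ≈ 0.615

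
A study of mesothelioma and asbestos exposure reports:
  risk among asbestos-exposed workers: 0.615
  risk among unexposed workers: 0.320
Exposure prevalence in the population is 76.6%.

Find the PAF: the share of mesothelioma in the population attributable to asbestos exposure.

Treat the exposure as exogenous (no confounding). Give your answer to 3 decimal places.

PAF ≈ 0.414

Let p₁ = 0.615, p₀ = 0.32.
Overall risk P(Y=1) = π·p₁ + (1−π)·p₀ = 0.766×0.615 + 0.234×0.32 = 0.54597.
Under exogeneity, PAF = [P(Y=1) − p₀] / P(Y=1).
PAF = (0.54597 − 0.32) / 0.54597 ≈ 0.4139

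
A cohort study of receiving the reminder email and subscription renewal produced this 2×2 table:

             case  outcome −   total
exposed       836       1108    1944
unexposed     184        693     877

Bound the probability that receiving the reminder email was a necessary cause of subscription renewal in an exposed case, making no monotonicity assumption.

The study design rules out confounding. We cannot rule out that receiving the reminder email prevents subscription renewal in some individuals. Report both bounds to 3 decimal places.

0.512 ≤ PN ≤ 1.000

p₁ = P(outcome | exposed) = 836/1944 = 0.43004
p₀ = P(outcome | unexposed) = 184/877 = 0.20981
Under exogeneity alone the bounds on PN are max{0,(p₁−p₀)/p₁} ≤ PN ≤ min{1,(1−p₀)/p₁}.
  lower = (p₁ − p₀)/p₁ = 0.22023 / 0.43004 ≈ 0.5121
  upper = min{1, (1 − p₀)/p₁} = 0.79019 / 0.43004 ≈ 1.8375 → capped at 1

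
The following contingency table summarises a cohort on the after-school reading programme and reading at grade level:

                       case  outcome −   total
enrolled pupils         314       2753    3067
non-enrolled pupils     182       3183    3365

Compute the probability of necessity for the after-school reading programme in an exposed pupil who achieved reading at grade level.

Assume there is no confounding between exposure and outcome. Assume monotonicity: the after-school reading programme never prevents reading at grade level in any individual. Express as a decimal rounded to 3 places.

p₁ = P(outcome | exposed) = 314/3067 = 0.10238
p₀ = P(outcome | unexposed) = 182/3365 = 0.054086
Under exogeneity and monotonicity, PN = (p₁ − p₀) / p₁.
PN = (0.10238 − 0.054086) / 0.10238 = 0.048294 / 0.10238 ≈ 0.4717

PN ≈ 0.472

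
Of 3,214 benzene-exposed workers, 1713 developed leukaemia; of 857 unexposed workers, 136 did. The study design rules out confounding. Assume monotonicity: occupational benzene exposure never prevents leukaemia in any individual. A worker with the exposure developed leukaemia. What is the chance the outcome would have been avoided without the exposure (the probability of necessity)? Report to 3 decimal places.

PN ≈ 0.702

p₁ = P(outcome | exposed) = 1713/3214 = 0.53298
p₀ = P(outcome | unexposed) = 136/857 = 0.15869
Under exogeneity and monotonicity, PN = (p₁ − p₀) / p₁.
PN = (0.53298 − 0.15869) / 0.53298 = 0.37429 / 0.53298 ≈ 0.7023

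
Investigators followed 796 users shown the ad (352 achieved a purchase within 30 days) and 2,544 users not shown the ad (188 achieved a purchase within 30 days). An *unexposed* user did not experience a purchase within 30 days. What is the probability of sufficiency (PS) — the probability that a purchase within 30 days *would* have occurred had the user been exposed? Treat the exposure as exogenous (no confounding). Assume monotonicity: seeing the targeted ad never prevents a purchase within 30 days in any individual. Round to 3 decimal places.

PS ≈ 0.398

p₁ = P(outcome | exposed) = 352/796 = 0.44221
p₀ = P(outcome | unexposed) = 188/2544 = 0.073899
Under exogeneity and monotonicity, PS = (p₁ − p₀) / (1 − p₀).
PS = (0.44221 − 0.073899) / (1 − 0.073899) = 0.36831 / 0.9261 ≈ 0.3977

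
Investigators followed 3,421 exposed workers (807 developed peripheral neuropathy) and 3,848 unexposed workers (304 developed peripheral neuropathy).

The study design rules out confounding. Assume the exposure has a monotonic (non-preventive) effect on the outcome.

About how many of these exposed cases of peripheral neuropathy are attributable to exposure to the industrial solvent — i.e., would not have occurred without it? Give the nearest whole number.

about 537 cases

p₁ = P(outcome | exposed) = 807/3421 = 0.2359
p₀ = P(outcome | unexposed) = 304/3848 = 0.079002
PN = (p₁ − p₀)/p₁ = (0.2359 − 0.079002) / 0.2359 ≈ 0.66510.
Attributable cases ≈ PN × (exposed cases) = 0.66510 × 807 ≈ 536.73.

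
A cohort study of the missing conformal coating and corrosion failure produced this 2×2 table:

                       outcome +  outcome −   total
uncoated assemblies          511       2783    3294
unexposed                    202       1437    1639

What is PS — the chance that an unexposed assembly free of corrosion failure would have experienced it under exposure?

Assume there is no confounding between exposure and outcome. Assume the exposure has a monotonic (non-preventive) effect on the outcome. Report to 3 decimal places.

PS ≈ 0.036

p₁ = P(outcome | exposed) = 511/3294 = 0.15513
p₀ = P(outcome | unexposed) = 202/1639 = 0.12325
Under exogeneity and monotonicity, PS = (p₁ − p₀)/(1 − p₀).
PS = (0.15513 − 0.12325) / 0.87675 ≈ 0.0364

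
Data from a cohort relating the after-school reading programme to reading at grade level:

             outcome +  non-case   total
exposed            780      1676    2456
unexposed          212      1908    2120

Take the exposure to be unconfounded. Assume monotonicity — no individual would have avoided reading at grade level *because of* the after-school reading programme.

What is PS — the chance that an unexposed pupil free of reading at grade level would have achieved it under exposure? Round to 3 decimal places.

p₁ = P(outcome | exposed) = 780/2456 = 0.31759
p₀ = P(outcome | unexposed) = 212/2120 = 0.1
Under exogeneity and monotonicity, PS = (p₁ − p₀)/(1 − p₀).
PS = (0.31759 − 0.1) / 0.9 ≈ 0.2418

PS ≈ 0.242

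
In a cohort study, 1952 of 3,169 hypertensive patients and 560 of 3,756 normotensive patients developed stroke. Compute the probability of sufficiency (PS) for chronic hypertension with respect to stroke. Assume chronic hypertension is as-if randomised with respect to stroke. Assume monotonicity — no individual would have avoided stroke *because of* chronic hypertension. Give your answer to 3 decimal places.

PS ≈ 0.549

p₁ = P(outcome | exposed) = 1952/3169 = 0.61597
p₀ = P(outcome | unexposed) = 560/3756 = 0.14909
Under exogeneity and monotonicity, PS = (p₁ − p₀) / (1 − p₀).
PS = (0.61597 − 0.14909) / (1 − 0.14909) = 0.46687 / 0.85091 ≈ 0.5487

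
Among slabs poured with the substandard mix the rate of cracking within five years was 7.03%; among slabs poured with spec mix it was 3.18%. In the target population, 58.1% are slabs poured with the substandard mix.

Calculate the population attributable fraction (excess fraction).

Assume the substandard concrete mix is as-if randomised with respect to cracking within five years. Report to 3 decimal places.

PAF ≈ 0.413

p₁ = 0.0703, p₀ = 0.0318.
Overall risk P(Y=1) = π·p₁ + (1−π)·p₀ = 0.581×0.0703 + 0.419×0.0318 = 0.054169.
Under exogeneity, PAF = [P(Y=1) − p₀] / P(Y=1).
PAF = (0.054169 − 0.0318) / 0.054169 ≈ 0.4129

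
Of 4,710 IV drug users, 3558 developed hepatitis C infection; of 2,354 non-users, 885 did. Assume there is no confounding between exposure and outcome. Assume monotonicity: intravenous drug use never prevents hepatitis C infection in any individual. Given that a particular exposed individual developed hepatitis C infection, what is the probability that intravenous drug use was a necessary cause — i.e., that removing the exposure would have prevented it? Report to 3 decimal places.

PN ≈ 0.502

p₁ = P(outcome | exposed) = 3558/4710 = 0.75541
p₀ = P(outcome | unexposed) = 885/2354 = 0.37596
Under exogeneity and monotonicity, PN = (p₁ − p₀) / p₁.
PN = (0.75541 − 0.37596) / 0.75541 = 0.37946 / 0.75541 ≈ 0.5023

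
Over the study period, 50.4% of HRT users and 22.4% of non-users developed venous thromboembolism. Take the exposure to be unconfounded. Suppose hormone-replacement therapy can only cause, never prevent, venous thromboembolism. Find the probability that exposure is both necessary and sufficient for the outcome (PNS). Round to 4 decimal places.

p₁ = 0.504, p₀ = 0.224.
Under exogeneity and monotonicity, PNS = p₁ − p₀.
PNS = 0.504 − 0.224 = 0.28

PNS ≈ 0.2800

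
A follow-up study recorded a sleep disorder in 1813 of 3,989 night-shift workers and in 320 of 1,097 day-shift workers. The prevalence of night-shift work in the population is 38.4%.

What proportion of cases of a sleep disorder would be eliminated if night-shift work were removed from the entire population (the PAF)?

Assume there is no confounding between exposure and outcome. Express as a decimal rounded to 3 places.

p₁ = P(outcome | exposed) = 1813/3989 = 0.4545
p₀ = P(outcome | unexposed) = 320/1097 = 0.2917
Overall risk P(Y=1) = π·p₁ + (1−π)·p₀ = 0.384×0.4545 + 0.616×0.2917 = 0.35422.
Under exogeneity, PAF = [P(Y=1) − p₀] / P(Y=1).
PAF = (0.35422 − 0.2917) / 0.35422 ≈ 0.1765

PAF ≈ 0.176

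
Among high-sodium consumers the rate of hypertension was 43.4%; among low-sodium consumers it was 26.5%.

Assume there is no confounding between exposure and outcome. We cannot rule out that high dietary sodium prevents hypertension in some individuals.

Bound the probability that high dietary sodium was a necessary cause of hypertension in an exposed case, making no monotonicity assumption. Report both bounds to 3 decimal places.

0.389 ≤ PN ≤ 1.000

p₁ = 0.434, p₀ = 0.265.
Under exogeneity alone the bounds on PN are max{0,(p₁−p₀)/p₁} ≤ PN ≤ min{1,(1−p₀)/p₁}.
  lower = (p₁ − p₀)/p₁ = 0.169 / 0.434 ≈ 0.3894
  upper = min{1, (1 − p₀)/p₁} = 0.735 / 0.434 ≈ 1.6935 → capped at 1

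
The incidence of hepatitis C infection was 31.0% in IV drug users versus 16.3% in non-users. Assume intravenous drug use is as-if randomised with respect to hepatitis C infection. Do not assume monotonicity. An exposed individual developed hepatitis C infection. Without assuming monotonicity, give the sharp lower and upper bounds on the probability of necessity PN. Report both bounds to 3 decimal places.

0.474 ≤ PN ≤ 1.000

p₁ = 0.31, p₀ = 0.163.
Under exogeneity alone the bounds on PN are max{0,(p₁−p₀)/p₁} ≤ PN ≤ min{1,(1−p₀)/p₁}.
  lower = (p₁ − p₀)/p₁ = 0.147 / 0.31 ≈ 0.4742
  upper = min{1, (1 − p₀)/p₁} = 0.837 / 0.31 ≈ 2.7000 → capped at 1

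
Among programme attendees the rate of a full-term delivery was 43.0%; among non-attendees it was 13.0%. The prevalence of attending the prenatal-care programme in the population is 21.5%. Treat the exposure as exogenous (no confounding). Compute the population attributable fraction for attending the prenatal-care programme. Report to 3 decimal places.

PAF ≈ 0.332

p₁ = 0.43, p₀ = 0.13.
Overall risk P(Y=1) = π·p₁ + (1−π)·p₀ = 0.215×0.43 + 0.785×0.13 = 0.1945.
Under exogeneity, PAF = [P(Y=1) − p₀] / P(Y=1).
PAF = (0.1945 − 0.13) / 0.1945 ≈ 0.3316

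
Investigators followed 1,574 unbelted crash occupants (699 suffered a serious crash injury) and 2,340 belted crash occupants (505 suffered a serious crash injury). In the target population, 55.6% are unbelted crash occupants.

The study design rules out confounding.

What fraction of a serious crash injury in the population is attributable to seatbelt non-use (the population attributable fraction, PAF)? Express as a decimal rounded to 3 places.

p₁ = P(outcome | exposed) = 699/1574 = 0.44409
p₀ = P(outcome | unexposed) = 505/2340 = 0.21581
Overall risk P(Y=1) = π·p₁ + (1−π)·p₀ = 0.556×0.44409 + 0.444×0.21581 = 0.34274.
Under exogeneity, PAF = [P(Y=1) − p₀] / P(Y=1).
PAF = (0.34274 − 0.21581) / 0.34274 ≈ 0.3703

PAF ≈ 0.370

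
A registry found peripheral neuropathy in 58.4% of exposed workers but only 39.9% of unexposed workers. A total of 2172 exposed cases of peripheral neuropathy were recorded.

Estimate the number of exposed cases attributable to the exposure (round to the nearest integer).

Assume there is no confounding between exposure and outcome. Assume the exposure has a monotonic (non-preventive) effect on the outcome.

p₁ = 0.584, p₀ = 0.399.
PN = (p₁ − p₀)/p₁ = (0.584 − 0.399) / 0.584 ≈ 0.31678.
Attributable cases ≈ PN × (exposed cases) = 0.31678 × 2172 ≈ 688.05.

about 688 cases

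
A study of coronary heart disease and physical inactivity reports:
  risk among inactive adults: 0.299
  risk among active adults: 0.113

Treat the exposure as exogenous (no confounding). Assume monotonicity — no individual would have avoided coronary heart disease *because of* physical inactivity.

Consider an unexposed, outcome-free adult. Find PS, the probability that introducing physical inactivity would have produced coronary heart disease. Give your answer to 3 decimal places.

Let p₁ = 0.299, p₀ = 0.113.
Under exogeneity and monotonicity, PS = (p₁ − p₀) / (1 − p₀).
PS = (0.299 − 0.113) / (1 − 0.113) = 0.186 / 0.887 ≈ 0.2097

PS ≈ 0.210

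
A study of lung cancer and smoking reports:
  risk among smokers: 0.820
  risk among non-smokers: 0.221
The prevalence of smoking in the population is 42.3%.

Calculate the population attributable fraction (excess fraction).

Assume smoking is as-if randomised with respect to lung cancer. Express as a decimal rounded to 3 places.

PAF ≈ 0.534

Let p₁ = 0.82, p₀ = 0.221.
Overall risk P(Y=1) = π·p₁ + (1−π)·p₀ = 0.423×0.82 + 0.577×0.221 = 0.47438.
Under exogeneity, PAF = [P(Y=1) − p₀] / P(Y=1).
PAF = (0.47438 − 0.221) / 0.47438 ≈ 0.5341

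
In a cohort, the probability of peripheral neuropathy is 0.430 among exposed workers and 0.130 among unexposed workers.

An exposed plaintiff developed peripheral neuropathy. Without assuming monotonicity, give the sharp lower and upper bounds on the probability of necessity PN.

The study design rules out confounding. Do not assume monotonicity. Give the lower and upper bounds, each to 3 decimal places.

Let p₁ = 0.43, p₀ = 0.13.
Under exogeneity alone the bounds on PN are max{0,(p₁−p₀)/p₁} ≤ PN ≤ min{1,(1−p₀)/p₁}.
  lower = (p₁ − p₀)/p₁ = 0.3 / 0.43 ≈ 0.6977
  upper = min{1, (1 − p₀)/p₁} = 0.87 / 0.43 ≈ 2.0233 → capped at 1

0.698 ≤ PN ≤ 1.000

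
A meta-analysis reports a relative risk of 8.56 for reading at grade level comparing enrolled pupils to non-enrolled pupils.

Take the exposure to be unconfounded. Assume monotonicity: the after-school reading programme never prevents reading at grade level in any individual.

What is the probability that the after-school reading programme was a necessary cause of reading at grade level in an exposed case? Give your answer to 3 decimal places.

Under exogeneity and monotonicity, PN = (RR − 1) / RR = 1 − 1/RR.
PN = (8.56 − 1) / 8.56 = 7.56 / 8.56 ≈ 0.8832

PN ≈ 0.883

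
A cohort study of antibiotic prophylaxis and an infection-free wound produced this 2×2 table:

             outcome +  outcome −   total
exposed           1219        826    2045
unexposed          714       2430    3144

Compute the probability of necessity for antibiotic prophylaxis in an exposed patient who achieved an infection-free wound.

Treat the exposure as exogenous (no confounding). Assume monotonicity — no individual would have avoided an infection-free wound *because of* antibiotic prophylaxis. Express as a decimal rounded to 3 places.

p₁ = P(outcome | exposed) = 1219/2045 = 0.59609
p₀ = P(outcome | unexposed) = 714/3144 = 0.2271
Under exogeneity and monotonicity, PN = (p₁ − p₀)/p₁.
PN = (0.59609 − 0.2271) / 0.59609 ≈ 0.6190

PN ≈ 0.619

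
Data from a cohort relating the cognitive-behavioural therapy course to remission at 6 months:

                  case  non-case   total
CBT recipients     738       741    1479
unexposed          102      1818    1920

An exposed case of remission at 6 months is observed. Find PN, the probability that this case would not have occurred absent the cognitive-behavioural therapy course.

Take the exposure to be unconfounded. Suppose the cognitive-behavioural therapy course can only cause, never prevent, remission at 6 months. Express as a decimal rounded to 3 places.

p₁ = P(outcome | exposed) = 738/1479 = 0.49899
p₀ = P(outcome | unexposed) = 102/1920 = 0.053125
Under exogeneity and monotonicity, PN = (p₁ − p₀) / p₁.
PN = (0.49899 − 0.053125) / 0.49899 = 0.44586 / 0.49899 ≈ 0.8935

PN ≈ 0.894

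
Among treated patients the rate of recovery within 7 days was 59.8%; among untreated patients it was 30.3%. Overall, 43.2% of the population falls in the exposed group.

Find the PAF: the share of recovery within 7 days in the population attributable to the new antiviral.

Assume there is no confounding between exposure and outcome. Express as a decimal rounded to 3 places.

PAF ≈ 0.296

p₁ = 0.598, p₀ = 0.303.
Overall risk P(Y=1) = π·p₁ + (1−π)·p₀ = 0.432×0.598 + 0.568×0.303 = 0.43044.
Under exogeneity, PAF = [P(Y=1) − p₀] / P(Y=1).
PAF = (0.43044 − 0.303) / 0.43044 ≈ 0.2961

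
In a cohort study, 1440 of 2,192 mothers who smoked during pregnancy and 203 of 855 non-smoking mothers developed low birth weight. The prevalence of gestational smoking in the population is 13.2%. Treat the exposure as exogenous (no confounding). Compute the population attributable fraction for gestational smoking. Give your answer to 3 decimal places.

PAF ≈ 0.189

p₁ = P(outcome | exposed) = 1440/2192 = 0.65693
p₀ = P(outcome | unexposed) = 203/855 = 0.23743
Overall risk P(Y=1) = π·p₁ + (1−π)·p₀ = 0.132×0.65693 + 0.868×0.23743 = 0.2928.
Under exogeneity, PAF = [P(Y=1) − p₀] / P(Y=1).
PAF = (0.2928 − 0.23743) / 0.2928 ≈ 0.1891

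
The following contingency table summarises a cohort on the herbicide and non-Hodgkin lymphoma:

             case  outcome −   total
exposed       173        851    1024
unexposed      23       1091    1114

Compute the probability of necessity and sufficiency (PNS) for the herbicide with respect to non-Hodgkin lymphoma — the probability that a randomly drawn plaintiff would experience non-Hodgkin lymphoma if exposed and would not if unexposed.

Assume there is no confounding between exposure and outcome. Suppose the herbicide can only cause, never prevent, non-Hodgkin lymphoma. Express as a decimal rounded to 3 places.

PNS ≈ 0.148

p₁ = P(outcome | exposed) = 173/1024 = 0.16895
p₀ = P(outcome | unexposed) = 23/1114 = 0.020646
Under exogeneity and monotonicity, PNS = p₁ − p₀.
PNS = 0.16895 − 0.020646 = 0.1483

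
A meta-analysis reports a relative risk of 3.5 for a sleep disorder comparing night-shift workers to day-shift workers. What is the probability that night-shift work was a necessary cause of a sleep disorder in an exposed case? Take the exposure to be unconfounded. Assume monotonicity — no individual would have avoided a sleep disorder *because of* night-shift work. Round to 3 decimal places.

Under exogeneity and monotonicity, PN = (RR − 1) / RR = 1 − 1/RR.
PN = (3.5 − 1) / 3.5 = 2.5 / 3.5 ≈ 0.7143

PN ≈ 0.714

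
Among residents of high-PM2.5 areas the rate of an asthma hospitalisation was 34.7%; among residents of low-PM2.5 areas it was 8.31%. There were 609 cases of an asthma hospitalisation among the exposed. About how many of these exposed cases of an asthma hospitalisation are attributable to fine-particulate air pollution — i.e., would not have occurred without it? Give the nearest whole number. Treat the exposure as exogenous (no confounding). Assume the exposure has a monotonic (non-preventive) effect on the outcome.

p₁ = 0.347, p₀ = 0.0831.
PN = (p₁ − p₀)/p₁ = (0.347 − 0.0831) / 0.347 ≈ 0.76052.
Attributable cases ≈ PN × (exposed cases) = 0.76052 × 609 ≈ 463.16.

about 463 cases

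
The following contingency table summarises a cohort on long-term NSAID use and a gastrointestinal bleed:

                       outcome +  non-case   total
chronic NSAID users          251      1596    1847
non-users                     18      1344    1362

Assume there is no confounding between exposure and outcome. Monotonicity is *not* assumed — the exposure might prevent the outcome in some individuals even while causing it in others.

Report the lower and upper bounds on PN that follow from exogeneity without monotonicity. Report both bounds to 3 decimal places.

p₁ = P(outcome | exposed) = 251/1847 = 0.1359
p₀ = P(outcome | unexposed) = 18/1362 = 0.013216
Under exogeneity alone the bounds on PN are max{0,(p₁−p₀)/p₁} ≤ PN ≤ min{1,(1−p₀)/p₁}.
  lower = (p₁ − p₀)/p₁ = 0.12268 / 0.1359 ≈ 0.9028
  upper = min{1, (1 − p₀)/p₁} = 0.98678 / 0.1359 ≈ 7.2613 → capped at 1

0.903 ≤ PN ≤ 1.000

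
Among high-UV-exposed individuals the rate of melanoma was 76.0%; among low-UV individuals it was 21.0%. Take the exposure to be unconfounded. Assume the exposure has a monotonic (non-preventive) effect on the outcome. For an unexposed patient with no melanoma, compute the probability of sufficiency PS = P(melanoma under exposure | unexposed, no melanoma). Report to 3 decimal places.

PS ≈ 0.696

p₁ = 0.76, p₀ = 0.21.
Under exogeneity and monotonicity, PS = (p₁ − p₀) / (1 − p₀).
PS = (0.76 − 0.21) / (1 − 0.21) = 0.55 / 0.79 ≈ 0.6962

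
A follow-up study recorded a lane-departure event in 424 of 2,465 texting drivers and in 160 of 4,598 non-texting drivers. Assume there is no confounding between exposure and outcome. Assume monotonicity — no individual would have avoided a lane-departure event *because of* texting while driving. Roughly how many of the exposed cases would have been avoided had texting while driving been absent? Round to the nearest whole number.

p₁ = P(outcome | exposed) = 424/2465 = 0.17201
p₀ = P(outcome | unexposed) = 160/4598 = 0.034798
PN = (p₁ − p₀)/p₁ = (0.17201 − 0.034798) / 0.17201 ≈ 0.79770.
Attributable cases ≈ PN × (exposed cases) = 0.79770 × 424 ≈ 338.22.

about 338 cases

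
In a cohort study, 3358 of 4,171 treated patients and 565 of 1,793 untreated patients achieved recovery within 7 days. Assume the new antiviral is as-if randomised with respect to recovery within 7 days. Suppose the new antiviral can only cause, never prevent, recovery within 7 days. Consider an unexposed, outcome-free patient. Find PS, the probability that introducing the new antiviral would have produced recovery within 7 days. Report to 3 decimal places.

p₁ = P(outcome | exposed) = 3358/4171 = 0.80508
p₀ = P(outcome | unexposed) = 565/1793 = 0.31511
Under exogeneity and monotonicity, PS = (p₁ − p₀) / (1 − p₀).
PS = (0.80508 − 0.31511) / (1 − 0.31511) = 0.48997 / 0.68489 ≈ 0.7154

PS ≈ 0.715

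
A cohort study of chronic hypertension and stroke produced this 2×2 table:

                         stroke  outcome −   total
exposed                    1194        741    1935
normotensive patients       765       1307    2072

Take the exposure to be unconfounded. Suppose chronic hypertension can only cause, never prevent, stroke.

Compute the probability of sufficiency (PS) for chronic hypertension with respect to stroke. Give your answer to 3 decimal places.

p₁ = P(outcome | exposed) = 1194/1935 = 0.61705
p₀ = P(outcome | unexposed) = 765/2072 = 0.36921
Under exogeneity and monotonicity, PS = (p₁ − p₀) / (1 − p₀).
PS = (0.61705 − 0.36921) / (1 − 0.36921) = 0.24785 / 0.63079 ≈ 0.3929

PS ≈ 0.393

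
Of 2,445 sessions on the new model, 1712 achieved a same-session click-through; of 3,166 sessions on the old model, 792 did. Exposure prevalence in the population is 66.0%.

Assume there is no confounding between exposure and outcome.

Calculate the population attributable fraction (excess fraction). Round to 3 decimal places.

p₁ = P(outcome | exposed) = 1712/2445 = 0.7002
p₀ = P(outcome | unexposed) = 792/3166 = 0.25016
Overall risk P(Y=1) = π·p₁ + (1−π)·p₀ = 0.66×0.7002 + 0.34×0.25016 = 0.54719.
Under exogeneity, PAF = [P(Y=1) − p₀] / P(Y=1).
PAF = (0.54719 − 0.25016) / 0.54719 ≈ 0.5428

PAF ≈ 0.543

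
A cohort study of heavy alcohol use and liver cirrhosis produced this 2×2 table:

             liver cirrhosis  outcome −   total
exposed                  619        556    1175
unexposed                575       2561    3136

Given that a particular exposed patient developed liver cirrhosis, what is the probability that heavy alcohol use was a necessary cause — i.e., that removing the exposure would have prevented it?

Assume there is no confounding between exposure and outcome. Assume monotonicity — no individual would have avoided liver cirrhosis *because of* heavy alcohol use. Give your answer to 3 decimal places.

p₁ = P(outcome | exposed) = 619/1175 = 0.52681
p₀ = P(outcome | unexposed) = 575/3136 = 0.18335
Under exogeneity and monotonicity, PN = (p₁ − p₀)/p₁.
PN = (0.52681 − 0.18335) / 0.52681 ≈ 0.6520

PN ≈ 0.652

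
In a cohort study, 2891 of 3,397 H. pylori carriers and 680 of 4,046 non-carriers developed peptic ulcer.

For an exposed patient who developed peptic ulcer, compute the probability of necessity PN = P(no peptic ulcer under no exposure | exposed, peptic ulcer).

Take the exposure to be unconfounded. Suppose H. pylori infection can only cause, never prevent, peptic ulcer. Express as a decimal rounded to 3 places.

p₁ = P(outcome | exposed) = 2891/3397 = 0.85105
p₀ = P(outcome | unexposed) = 680/4046 = 0.16807
Under exogeneity and monotonicity, PN = (p₁ − p₀) / p₁.
PN = (0.85105 − 0.16807) / 0.85105 = 0.68298 / 0.85105 ≈ 0.8025

PN ≈ 0.803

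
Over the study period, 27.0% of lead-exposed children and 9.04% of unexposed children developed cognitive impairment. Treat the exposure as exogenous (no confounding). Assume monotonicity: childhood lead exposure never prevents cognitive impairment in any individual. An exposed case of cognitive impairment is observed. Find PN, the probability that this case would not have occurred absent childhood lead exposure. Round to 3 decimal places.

p₁ = 0.27, p₀ = 0.0904.
Under exogeneity and monotonicity, PN = (p₁ − p₀) / p₁.
PN = (0.27 − 0.0904) / 0.27 = 0.1796 / 0.27 ≈ 0.6652

PN ≈ 0.665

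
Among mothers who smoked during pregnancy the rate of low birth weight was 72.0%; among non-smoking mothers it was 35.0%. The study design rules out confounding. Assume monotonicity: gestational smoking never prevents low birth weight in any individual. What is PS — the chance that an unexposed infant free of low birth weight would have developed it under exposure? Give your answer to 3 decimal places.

p₁ = 0.72, p₀ = 0.35.
Under exogeneity and monotonicity, PS = (p₁ − p₀) / (1 − p₀).
PS = (0.72 − 0.35) / (1 − 0.35) = 0.37 / 0.65 ≈ 0.5692

PS ≈ 0.569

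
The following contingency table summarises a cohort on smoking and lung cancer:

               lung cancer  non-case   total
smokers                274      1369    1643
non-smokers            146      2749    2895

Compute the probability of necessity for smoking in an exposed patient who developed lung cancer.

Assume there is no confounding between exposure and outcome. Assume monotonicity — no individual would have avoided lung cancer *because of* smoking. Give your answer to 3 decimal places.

PN ≈ 0.698

p₁ = P(outcome | exposed) = 274/1643 = 0.16677
p₀ = P(outcome | unexposed) = 146/2895 = 0.050432
Under exogeneity and monotonicity, PN = (p₁ − p₀) / p₁.
PN = (0.16677 − 0.050432) / 0.16677 = 0.11634 / 0.16677 ≈ 0.6976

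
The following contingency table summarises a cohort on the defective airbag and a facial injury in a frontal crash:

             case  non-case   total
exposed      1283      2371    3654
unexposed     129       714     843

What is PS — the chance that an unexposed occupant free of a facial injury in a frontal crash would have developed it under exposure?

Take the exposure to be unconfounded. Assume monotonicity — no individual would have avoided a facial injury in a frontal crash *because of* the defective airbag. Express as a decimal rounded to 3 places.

p₁ = P(outcome | exposed) = 1283/3654 = 0.35112
p₀ = P(outcome | unexposed) = 129/843 = 0.15302
Under exogeneity and monotonicity, PS = (p₁ − p₀) / (1 − p₀).
PS = (0.35112 − 0.15302) / (1 − 0.15302) = 0.1981 / 0.84698 ≈ 0.2339

PS ≈ 0.234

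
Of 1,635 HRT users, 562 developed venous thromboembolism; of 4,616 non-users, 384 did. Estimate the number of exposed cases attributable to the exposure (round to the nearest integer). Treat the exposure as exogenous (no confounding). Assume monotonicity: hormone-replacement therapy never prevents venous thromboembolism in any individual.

about 426 cases

p₁ = P(outcome | exposed) = 562/1635 = 0.34373
p₀ = P(outcome | unexposed) = 384/4616 = 0.083189
PN = (p₁ − p₀)/p₁ = (0.34373 − 0.083189) / 0.34373 ≈ 0.75798.
Attributable cases ≈ PN × (exposed cases) = 0.75798 × 562 ≈ 425.99.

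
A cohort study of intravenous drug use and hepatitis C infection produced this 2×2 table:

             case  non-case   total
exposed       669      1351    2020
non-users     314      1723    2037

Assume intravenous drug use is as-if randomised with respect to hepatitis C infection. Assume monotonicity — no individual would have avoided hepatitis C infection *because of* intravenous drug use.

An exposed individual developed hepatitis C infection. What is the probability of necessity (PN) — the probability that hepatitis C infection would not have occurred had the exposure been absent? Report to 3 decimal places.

p₁ = P(outcome | exposed) = 669/2020 = 0.33119
p₀ = P(outcome | unexposed) = 314/2037 = 0.15415
Under exogeneity and monotonicity, PN = (p₁ − p₀) / p₁.
PN = (0.33119 − 0.15415) / 0.33119 = 0.17704 / 0.33119 ≈ 0.5346

PN ≈ 0.535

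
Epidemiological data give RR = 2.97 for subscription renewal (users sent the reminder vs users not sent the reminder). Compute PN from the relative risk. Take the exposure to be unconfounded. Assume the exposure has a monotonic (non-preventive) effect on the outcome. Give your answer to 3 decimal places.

PN ≈ 0.663

Under exogeneity and monotonicity, PN = (RR − 1) / RR = 1 − 1/RR.
PN = (2.97 − 1) / 2.97 = 1.97 / 2.97 ≈ 0.6633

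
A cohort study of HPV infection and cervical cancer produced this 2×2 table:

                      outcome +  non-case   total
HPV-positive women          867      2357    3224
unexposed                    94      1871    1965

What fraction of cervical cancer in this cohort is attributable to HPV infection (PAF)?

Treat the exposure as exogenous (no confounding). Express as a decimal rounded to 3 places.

PAF ≈ 0.742

p₁ = P(outcome | exposed) = 867/3224 = 0.26892
p₀ = P(outcome | unexposed) = 94/1965 = 0.047837
Exposure prevalence π = 3224/5189 = 0.62131; overall risk P(Y=1) = 0.1852.
Under exogeneity, PAF = [P(Y=1) − p₀]/P(Y=1).
PAF = (0.1852 − 0.047837) / 0.1852 ≈ 0.7417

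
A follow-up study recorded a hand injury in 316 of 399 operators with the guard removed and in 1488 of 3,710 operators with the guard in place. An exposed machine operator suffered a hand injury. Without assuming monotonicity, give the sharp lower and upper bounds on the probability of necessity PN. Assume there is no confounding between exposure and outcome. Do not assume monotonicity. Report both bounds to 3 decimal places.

0.494 ≤ PN ≤ 0.756

p₁ = P(outcome | exposed) = 316/399 = 0.79198
p₀ = P(outcome | unexposed) = 1488/3710 = 0.40108
Under exogeneity alone the bounds on PN are max{0,(p₁−p₀)/p₁} ≤ PN ≤ min{1,(1−p₀)/p₁}.
  lower = (p₁ − p₀)/p₁ = 0.3909 / 0.79198 ≈ 0.4936
  upper = min{1, (1 − p₀)/p₁} = 0.59892 / 0.79198 ≈ 0.7562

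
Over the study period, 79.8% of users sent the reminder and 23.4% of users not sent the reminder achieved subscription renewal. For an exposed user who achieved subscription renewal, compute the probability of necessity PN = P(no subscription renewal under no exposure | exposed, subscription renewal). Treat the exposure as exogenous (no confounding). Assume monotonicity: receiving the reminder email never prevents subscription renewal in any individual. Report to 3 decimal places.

p₁ = 0.798, p₀ = 0.234.
Under exogeneity and monotonicity, PN = (p₁ − p₀) / p₁.
PN = (0.798 − 0.234) / 0.798 = 0.564 / 0.798 ≈ 0.7068

PN ≈ 0.707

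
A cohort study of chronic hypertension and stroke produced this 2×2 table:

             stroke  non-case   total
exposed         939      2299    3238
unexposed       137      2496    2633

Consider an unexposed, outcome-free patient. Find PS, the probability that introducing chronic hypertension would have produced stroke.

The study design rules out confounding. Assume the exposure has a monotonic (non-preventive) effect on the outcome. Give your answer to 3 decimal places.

PS ≈ 0.251

p₁ = P(outcome | exposed) = 939/3238 = 0.28999
p₀ = P(outcome | unexposed) = 137/2633 = 0.052032
Under exogeneity and monotonicity, PS = (p₁ − p₀)/(1 − p₀).
PS = (0.28999 − 0.052032) / 0.94797 ≈ 0.2510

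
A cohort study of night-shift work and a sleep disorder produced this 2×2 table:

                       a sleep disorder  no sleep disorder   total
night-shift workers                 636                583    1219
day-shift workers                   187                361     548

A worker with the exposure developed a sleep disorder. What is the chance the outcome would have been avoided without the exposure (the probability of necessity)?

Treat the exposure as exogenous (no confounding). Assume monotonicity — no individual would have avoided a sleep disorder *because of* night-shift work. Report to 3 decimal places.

p₁ = P(outcome | exposed) = 636/1219 = 0.52174
p₀ = P(outcome | unexposed) = 187/548 = 0.34124
Under exogeneity and monotonicity, PN = (p₁ − p₀)/p₁.
PN = (0.52174 − 0.34124) / 0.52174 ≈ 0.3460

PN ≈ 0.346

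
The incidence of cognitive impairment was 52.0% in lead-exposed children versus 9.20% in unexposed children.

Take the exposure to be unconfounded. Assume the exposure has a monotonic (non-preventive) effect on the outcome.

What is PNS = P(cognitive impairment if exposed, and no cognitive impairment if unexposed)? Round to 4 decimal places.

PNS ≈ 0.4280

p₁ = 0.52, p₀ = 0.092.
Under exogeneity and monotonicity, PNS = p₁ − p₀.
PNS = 0.52 − 0.092 = 0.428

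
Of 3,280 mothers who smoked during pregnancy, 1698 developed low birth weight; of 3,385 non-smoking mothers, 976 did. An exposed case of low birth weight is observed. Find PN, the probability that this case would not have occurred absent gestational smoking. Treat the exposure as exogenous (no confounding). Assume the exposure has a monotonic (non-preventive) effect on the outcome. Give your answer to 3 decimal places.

p₁ = P(outcome | exposed) = 1698/3280 = 0.51768
p₀ = P(outcome | unexposed) = 976/3385 = 0.28833
Under exogeneity and monotonicity, PN = (p₁ − p₀) / p₁.
PN = (0.51768 − 0.28833) / 0.51768 = 0.22935 / 0.51768 ≈ 0.4430

PN ≈ 0.443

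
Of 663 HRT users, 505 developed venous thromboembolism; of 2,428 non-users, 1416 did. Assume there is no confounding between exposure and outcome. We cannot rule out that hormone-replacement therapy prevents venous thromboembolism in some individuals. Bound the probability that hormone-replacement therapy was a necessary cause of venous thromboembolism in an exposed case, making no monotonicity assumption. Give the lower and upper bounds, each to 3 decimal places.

0.234 ≤ PN ≤ 0.547

p₁ = P(outcome | exposed) = 505/663 = 0.76169
p₀ = P(outcome | unexposed) = 1416/2428 = 0.5832
Under exogeneity alone the bounds on PN are max{0,(p₁−p₀)/p₁} ≤ PN ≤ min{1,(1−p₀)/p₁}.
  lower = (p₁ − p₀)/p₁ = 0.17849 / 0.76169 ≈ 0.2343
  upper = min{1, (1 − p₀)/p₁} = 0.4168 / 0.76169 ≈ 0.5472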